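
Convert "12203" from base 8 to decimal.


Input: "12203" in base 8
Positional expansion:
  Digit '1' (value 1) x 8^4 = 4096
  Digit '2' (value 2) x 8^3 = 1024
  Digit '2' (value 2) x 8^2 = 128
  Digit '0' (value 0) x 8^1 = 0
  Digit '3' (value 3) x 8^0 = 3
Sum = 5251

5251


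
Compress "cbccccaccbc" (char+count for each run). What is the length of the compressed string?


Input: cbccccaccbc
Runs:
  'c' x 1 => "c1"
  'b' x 1 => "b1"
  'c' x 4 => "c4"
  'a' x 1 => "a1"
  'c' x 2 => "c2"
  'b' x 1 => "b1"
  'c' x 1 => "c1"
Compressed: "c1b1c4a1c2b1c1"
Compressed length: 14

14


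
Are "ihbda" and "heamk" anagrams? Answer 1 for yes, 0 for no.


Strings: "ihbda", "heamk"
Sorted first:  abdhi
Sorted second: aehkm
Differ at position 1: 'b' vs 'e' => not anagrams

0


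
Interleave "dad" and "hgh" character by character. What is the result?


Interleaving "dad" and "hgh":
  Position 0: 'd' from first, 'h' from second => "dh"
  Position 1: 'a' from first, 'g' from second => "ag"
  Position 2: 'd' from first, 'h' from second => "dh"
Result: dhagdh

dhagdh


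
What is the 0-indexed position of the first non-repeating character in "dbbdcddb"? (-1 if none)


Input: dbbdcddb
Character frequencies:
  'b': 3
  'c': 1
  'd': 4
Scanning left to right for freq == 1:
  Position 0 ('d'): freq=4, skip
  Position 1 ('b'): freq=3, skip
  Position 2 ('b'): freq=3, skip
  Position 3 ('d'): freq=4, skip
  Position 4 ('c'): unique! => answer = 4

4


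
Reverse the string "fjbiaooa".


Input: fjbiaooa
Reading characters right to left:
  Position 7: 'a'
  Position 6: 'o'
  Position 5: 'o'
  Position 4: 'a'
  Position 3: 'i'
  Position 2: 'b'
  Position 1: 'j'
  Position 0: 'f'
Reversed: aooaibjf

aooaibjf


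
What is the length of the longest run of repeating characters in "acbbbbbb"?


Input: "acbbbbbb"
Scanning for longest run:
  Position 1 ('c'): new char, reset run to 1
  Position 2 ('b'): new char, reset run to 1
  Position 3 ('b'): continues run of 'b', length=2
  Position 4 ('b'): continues run of 'b', length=3
  Position 5 ('b'): continues run of 'b', length=4
  Position 6 ('b'): continues run of 'b', length=5
  Position 7 ('b'): continues run of 'b', length=6
Longest run: 'b' with length 6

6


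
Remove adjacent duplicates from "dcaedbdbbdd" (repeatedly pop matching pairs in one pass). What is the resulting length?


Input: dcaedbdbbdd
Stack-based adjacent duplicate removal:
  Read 'd': push. Stack: d
  Read 'c': push. Stack: dc
  Read 'a': push. Stack: dca
  Read 'e': push. Stack: dcae
  Read 'd': push. Stack: dcaed
  Read 'b': push. Stack: dcaedb
  Read 'd': push. Stack: dcaedbd
  Read 'b': push. Stack: dcaedbdb
  Read 'b': matches stack top 'b' => pop. Stack: dcaedbd
  Read 'd': matches stack top 'd' => pop. Stack: dcaedb
  Read 'd': push. Stack: dcaedbd
Final stack: "dcaedbd" (length 7)

7


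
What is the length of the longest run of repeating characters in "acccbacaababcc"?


Input: "acccbacaababcc"
Scanning for longest run:
  Position 1 ('c'): new char, reset run to 1
  Position 2 ('c'): continues run of 'c', length=2
  Position 3 ('c'): continues run of 'c', length=3
  Position 4 ('b'): new char, reset run to 1
  Position 5 ('a'): new char, reset run to 1
  Position 6 ('c'): new char, reset run to 1
  Position 7 ('a'): new char, reset run to 1
  Position 8 ('a'): continues run of 'a', length=2
  Position 9 ('b'): new char, reset run to 1
  Position 10 ('a'): new char, reset run to 1
  Position 11 ('b'): new char, reset run to 1
  Position 12 ('c'): new char, reset run to 1
  Position 13 ('c'): continues run of 'c', length=2
Longest run: 'c' with length 3

3


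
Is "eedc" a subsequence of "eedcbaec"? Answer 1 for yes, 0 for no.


Check if "eedc" is a subsequence of "eedcbaec"
Greedy scan:
  Position 0 ('e'): matches sub[0] = 'e'
  Position 1 ('e'): matches sub[1] = 'e'
  Position 2 ('d'): matches sub[2] = 'd'
  Position 3 ('c'): matches sub[3] = 'c'
  Position 4 ('b'): no match needed
  Position 5 ('a'): no match needed
  Position 6 ('e'): no match needed
  Position 7 ('c'): no match needed
All 4 characters matched => is a subsequence

1


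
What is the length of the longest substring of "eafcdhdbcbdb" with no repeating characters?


Input: "eafcdhdbcbdb"
Sliding window (track last position of each char):
  Position 0 ('e'): window [0,0] length 1 -- new best
  Position 1 ('a'): window [0,1] length 2 -- new best
  Position 2 ('f'): window [0,2] length 3 -- new best
  Position 3 ('c'): window [0,3] length 4 -- new best
  Position 4 ('d'): window [0,4] length 5 -- new best
  Position 5 ('h'): window [0,5] length 6 -- new best
  Position 6 ('d'): repeat (last at 4), move window start to 5
  Position 6 ('d'): window [5,6] length 2
  Position 7 ('b'): window [5,7] length 3
  Position 8 ('c'): window [5,8] length 4
  Position 9 ('b'): repeat (last at 7), move window start to 8
  Position 9 ('b'): window [8,9] length 2
  Position 10 ('d'): window [8,10] length 3
  Position 11 ('b'): repeat (last at 9), move window start to 10
  Position 11 ('b'): window [10,11] length 2
Longest substring with no repeats: "eafcdh" with length 6

6


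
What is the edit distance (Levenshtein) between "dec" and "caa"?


Computing edit distance: "dec" -> "caa"
DP table:
           c    a    a
      0    1    2    3
  d   1    1    2    3
  e   2    2    2    3
  c   3    2    3    3
Edit distance = dp[3][3] = 3

3


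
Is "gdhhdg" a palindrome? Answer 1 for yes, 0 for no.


Input: gdhhdg
Reversed: gdhhdg
  Compare pos 0 ('g') with pos 5 ('g'): match
  Compare pos 1 ('d') with pos 4 ('d'): match
  Compare pos 2 ('h') with pos 3 ('h'): match
Result: palindrome

1


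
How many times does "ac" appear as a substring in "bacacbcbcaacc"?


Searching for "ac" in "bacacbcbcaacc"
Scanning each position:
  Position 0: "ba" => no
  Position 1: "ac" => MATCH
  Position 2: "ca" => no
  Position 3: "ac" => MATCH
  Position 4: "cb" => no
  Position 5: "bc" => no
  Position 6: "cb" => no
  Position 7: "bc" => no
  Position 8: "ca" => no
  Position 9: "aa" => no
  Position 10: "ac" => MATCH
  Position 11: "cc" => no
Total occurrences: 3

3


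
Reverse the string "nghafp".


Input: nghafp
Reading characters right to left:
  Position 5: 'p'
  Position 4: 'f'
  Position 3: 'a'
  Position 2: 'h'
  Position 1: 'g'
  Position 0: 'n'
Reversed: pfahgn

pfahgn


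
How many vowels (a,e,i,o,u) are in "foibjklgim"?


Input: foibjklgim
Checking each character:
  'f' at position 0: consonant
  'o' at position 1: vowel (running total: 1)
  'i' at position 2: vowel (running total: 2)
  'b' at position 3: consonant
  'j' at position 4: consonant
  'k' at position 5: consonant
  'l' at position 6: consonant
  'g' at position 7: consonant
  'i' at position 8: vowel (running total: 3)
  'm' at position 9: consonant
Total vowels: 3

3


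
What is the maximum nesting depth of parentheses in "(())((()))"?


Input: "(())((()))"
Tracking depth:
  Position 0 '(': depth becomes 1
  Position 1 '(': depth becomes 2
  Position 2 ')': depth becomes 1
  Position 3 ')': depth becomes 0
  Position 4 '(': depth becomes 1
  Position 5 '(': depth becomes 2
  Position 6 '(': depth becomes 3
  Position 7 ')': depth becomes 2
  Position 8 ')': depth becomes 1
  Position 9 ')': depth becomes 0
Maximum depth reached: 3

3


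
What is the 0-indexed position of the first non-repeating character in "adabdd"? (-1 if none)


Input: adabdd
Character frequencies:
  'a': 2
  'b': 1
  'd': 3
Scanning left to right for freq == 1:
  Position 0 ('a'): freq=2, skip
  Position 1 ('d'): freq=3, skip
  Position 2 ('a'): freq=2, skip
  Position 3 ('b'): unique! => answer = 3

3


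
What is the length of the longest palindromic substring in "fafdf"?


Input: "fafdf"
Checking substrings for palindromes:
  [0:3] "faf" (len 3) => palindrome
  [2:5] "fdf" (len 3) => palindrome
Longest palindromic substring: "faf" with length 3

3


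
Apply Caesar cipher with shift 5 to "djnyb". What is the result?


Caesar cipher: shift "djnyb" by 5
  'd' (pos 3) + 5 = pos 8 = 'i'
  'j' (pos 9) + 5 = pos 14 = 'o'
  'n' (pos 13) + 5 = pos 18 = 's'
  'y' (pos 24) + 5 = pos 3 = 'd'
  'b' (pos 1) + 5 = pos 6 = 'g'
Result: iosdg

iosdg


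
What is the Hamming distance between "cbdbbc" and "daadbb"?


Comparing "cbdbbc" and "daadbb" position by position:
  Position 0: 'c' vs 'd' => differ
  Position 1: 'b' vs 'a' => differ
  Position 2: 'd' vs 'a' => differ
  Position 3: 'b' vs 'd' => differ
  Position 4: 'b' vs 'b' => same
  Position 5: 'c' vs 'b' => differ
Total differences (Hamming distance): 5

5


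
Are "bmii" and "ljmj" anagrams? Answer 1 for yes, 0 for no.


Strings: "bmii", "ljmj"
Sorted first:  biim
Sorted second: jjlm
Differ at position 0: 'b' vs 'j' => not anagrams

0


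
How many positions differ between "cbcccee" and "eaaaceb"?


Comparing "cbcccee" and "eaaaceb" position by position:
  Position 0: 'c' vs 'e' => DIFFER
  Position 1: 'b' vs 'a' => DIFFER
  Position 2: 'c' vs 'a' => DIFFER
  Position 3: 'c' vs 'a' => DIFFER
  Position 4: 'c' vs 'c' => same
  Position 5: 'e' vs 'e' => same
  Position 6: 'e' vs 'b' => DIFFER
Positions that differ: 5

5


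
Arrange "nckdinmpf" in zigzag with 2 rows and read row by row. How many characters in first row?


Zigzag "nckdinmpf" into 2 rows:
Placing characters:
  'n' => row 0
  'c' => row 1
  'k' => row 0
  'd' => row 1
  'i' => row 0
  'n' => row 1
  'm' => row 0
  'p' => row 1
  'f' => row 0
Rows:
  Row 0: "nkimf"
  Row 1: "cdnp"
First row length: 5

5


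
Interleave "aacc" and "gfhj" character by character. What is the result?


Interleaving "aacc" and "gfhj":
  Position 0: 'a' from first, 'g' from second => "ag"
  Position 1: 'a' from first, 'f' from second => "af"
  Position 2: 'c' from first, 'h' from second => "ch"
  Position 3: 'c' from first, 'j' from second => "cj"
Result: agafchcj

agafchcj


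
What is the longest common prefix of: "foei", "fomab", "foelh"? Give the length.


Words: foei, fomab, foelh
  Position 0: all 'f' => match
  Position 1: all 'o' => match
  Position 2: ('e', 'm', 'e') => mismatch, stop
LCP = "fo" (length 2)

2


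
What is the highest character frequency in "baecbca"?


Input: baecbca
Character counts:
  'a': 2
  'b': 2
  'c': 2
  'e': 1
Maximum frequency: 2

2


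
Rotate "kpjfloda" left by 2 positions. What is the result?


Input: "kpjfloda", rotate left by 2
First 2 characters: "kp"
Remaining characters: "jfloda"
Concatenate remaining + first: "jfloda" + "kp" = "jflodakp"

jflodakp


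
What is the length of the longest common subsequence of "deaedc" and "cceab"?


LCS of "deaedc" and "cceab"
DP table:
           c    c    e    a    b
      0    0    0    0    0    0
  d   0    0    0    0    0    0
  e   0    0    0    1    1    1
  a   0    0    0    1    2    2
  e   0    0    0    1    2    2
  d   0    0    0    1    2    2
  c   0    1    1    1    2    2
LCS length = dp[6][5] = 2

2


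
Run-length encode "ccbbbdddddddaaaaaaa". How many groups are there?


Input: ccbbbdddddddaaaaaaa
Scanning for consecutive runs:
  Group 1: 'c' x 2 (positions 0-1)
  Group 2: 'b' x 3 (positions 2-4)
  Group 3: 'd' x 7 (positions 5-11)
  Group 4: 'a' x 7 (positions 12-18)
Total groups: 4

4


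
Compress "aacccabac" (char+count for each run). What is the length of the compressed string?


Input: aacccabac
Runs:
  'a' x 2 => "a2"
  'c' x 3 => "c3"
  'a' x 1 => "a1"
  'b' x 1 => "b1"
  'a' x 1 => "a1"
  'c' x 1 => "c1"
Compressed: "a2c3a1b1a1c1"
Compressed length: 12

12


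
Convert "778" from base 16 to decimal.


Input: "778" in base 16
Positional expansion:
  Digit '7' (value 7) x 16^2 = 1792
  Digit '7' (value 7) x 16^1 = 112
  Digit '8' (value 8) x 16^0 = 8
Sum = 1912

1912


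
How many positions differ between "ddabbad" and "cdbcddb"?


Comparing "ddabbad" and "cdbcddb" position by position:
  Position 0: 'd' vs 'c' => DIFFER
  Position 1: 'd' vs 'd' => same
  Position 2: 'a' vs 'b' => DIFFER
  Position 3: 'b' vs 'c' => DIFFER
  Position 4: 'b' vs 'd' => DIFFER
  Position 5: 'a' vs 'd' => DIFFER
  Position 6: 'd' vs 'b' => DIFFER
Positions that differ: 6

6


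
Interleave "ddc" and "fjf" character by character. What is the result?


Interleaving "ddc" and "fjf":
  Position 0: 'd' from first, 'f' from second => "df"
  Position 1: 'd' from first, 'j' from second => "dj"
  Position 2: 'c' from first, 'f' from second => "cf"
Result: dfdjcf

dfdjcf


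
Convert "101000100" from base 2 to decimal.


Input: "101000100" in base 2
Positional expansion:
  Digit '1' (value 1) x 2^8 = 256
  Digit '0' (value 0) x 2^7 = 0
  Digit '1' (value 1) x 2^6 = 64
  Digit '0' (value 0) x 2^5 = 0
  Digit '0' (value 0) x 2^4 = 0
  Digit '0' (value 0) x 2^3 = 0
  Digit '1' (value 1) x 2^2 = 4
  Digit '0' (value 0) x 2^1 = 0
  Digit '0' (value 0) x 2^0 = 0
Sum = 324

324


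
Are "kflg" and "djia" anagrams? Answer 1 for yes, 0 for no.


Strings: "kflg", "djia"
Sorted first:  fgkl
Sorted second: adij
Differ at position 0: 'f' vs 'a' => not anagrams

0


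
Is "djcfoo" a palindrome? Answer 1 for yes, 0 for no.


Input: djcfoo
Reversed: oofcjd
  Compare pos 0 ('d') with pos 5 ('o'): MISMATCH
  Compare pos 1 ('j') with pos 4 ('o'): MISMATCH
  Compare pos 2 ('c') with pos 3 ('f'): MISMATCH
Result: not a palindrome

0


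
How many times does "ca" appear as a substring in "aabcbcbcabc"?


Searching for "ca" in "aabcbcbcabc"
Scanning each position:
  Position 0: "aa" => no
  Position 1: "ab" => no
  Position 2: "bc" => no
  Position 3: "cb" => no
  Position 4: "bc" => no
  Position 5: "cb" => no
  Position 6: "bc" => no
  Position 7: "ca" => MATCH
  Position 8: "ab" => no
  Position 9: "bc" => no
Total occurrences: 1

1


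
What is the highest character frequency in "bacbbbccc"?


Input: bacbbbccc
Character counts:
  'a': 1
  'b': 4
  'c': 4
Maximum frequency: 4

4


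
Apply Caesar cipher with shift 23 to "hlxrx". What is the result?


Caesar cipher: shift "hlxrx" by 23
  'h' (pos 7) + 23 = pos 4 = 'e'
  'l' (pos 11) + 23 = pos 8 = 'i'
  'x' (pos 23) + 23 = pos 20 = 'u'
  'r' (pos 17) + 23 = pos 14 = 'o'
  'x' (pos 23) + 23 = pos 20 = 'u'
Result: eiuou

eiuou


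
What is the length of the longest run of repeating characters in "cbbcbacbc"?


Input: "cbbcbacbc"
Scanning for longest run:
  Position 1 ('b'): new char, reset run to 1
  Position 2 ('b'): continues run of 'b', length=2
  Position 3 ('c'): new char, reset run to 1
  Position 4 ('b'): new char, reset run to 1
  Position 5 ('a'): new char, reset run to 1
  Position 6 ('c'): new char, reset run to 1
  Position 7 ('b'): new char, reset run to 1
  Position 8 ('c'): new char, reset run to 1
Longest run: 'b' with length 2

2


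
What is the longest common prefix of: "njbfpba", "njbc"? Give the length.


Words: njbfpba, njbc
  Position 0: all 'n' => match
  Position 1: all 'j' => match
  Position 2: all 'b' => match
  Position 3: ('f', 'c') => mismatch, stop
LCP = "njb" (length 3)

3


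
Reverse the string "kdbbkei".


Input: kdbbkei
Reading characters right to left:
  Position 6: 'i'
  Position 5: 'e'
  Position 4: 'k'
  Position 3: 'b'
  Position 2: 'b'
  Position 1: 'd'
  Position 0: 'k'
Reversed: iekbbdk

iekbbdk


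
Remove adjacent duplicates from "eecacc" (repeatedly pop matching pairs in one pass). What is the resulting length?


Input: eecacc
Stack-based adjacent duplicate removal:
  Read 'e': push. Stack: e
  Read 'e': matches stack top 'e' => pop. Stack: (empty)
  Read 'c': push. Stack: c
  Read 'a': push. Stack: ca
  Read 'c': push. Stack: cac
  Read 'c': matches stack top 'c' => pop. Stack: ca
Final stack: "ca" (length 2)

2


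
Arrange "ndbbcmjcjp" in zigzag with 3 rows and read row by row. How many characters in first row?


Zigzag "ndbbcmjcjp" into 3 rows:
Placing characters:
  'n' => row 0
  'd' => row 1
  'b' => row 2
  'b' => row 1
  'c' => row 0
  'm' => row 1
  'j' => row 2
  'c' => row 1
  'j' => row 0
  'p' => row 1
Rows:
  Row 0: "ncj"
  Row 1: "dbmcp"
  Row 2: "bj"
First row length: 3

3


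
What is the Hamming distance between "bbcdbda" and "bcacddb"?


Comparing "bbcdbda" and "bcacddb" position by position:
  Position 0: 'b' vs 'b' => same
  Position 1: 'b' vs 'c' => differ
  Position 2: 'c' vs 'a' => differ
  Position 3: 'd' vs 'c' => differ
  Position 4: 'b' vs 'd' => differ
  Position 5: 'd' vs 'd' => same
  Position 6: 'a' vs 'b' => differ
Total differences (Hamming distance): 5

5


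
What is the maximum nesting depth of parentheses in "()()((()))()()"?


Input: "()()((()))()()"
Tracking depth:
  Position 0 '(': depth becomes 1
  Position 1 ')': depth becomes 0
  Position 2 '(': depth becomes 1
  Position 3 ')': depth becomes 0
  Position 4 '(': depth becomes 1
  Position 5 '(': depth becomes 2
  Position 6 '(': depth becomes 3
  Position 7 ')': depth becomes 2
  Position 8 ')': depth becomes 1
  Position 9 ')': depth becomes 0
  Position 10 '(': depth becomes 1
  Position 11 ')': depth becomes 0
  Position 12 '(': depth becomes 1
  Position 13 ')': depth becomes 0
Maximum depth reached: 3

3


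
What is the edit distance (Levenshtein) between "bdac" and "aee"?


Computing edit distance: "bdac" -> "aee"
DP table:
           a    e    e
      0    1    2    3
  b   1    1    2    3
  d   2    2    2    3
  a   3    2    3    3
  c   4    3    3    4
Edit distance = dp[4][3] = 4

4


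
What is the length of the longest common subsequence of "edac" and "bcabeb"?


LCS of "edac" and "bcabeb"
DP table:
           b    c    a    b    e    b
      0    0    0    0    0    0    0
  e   0    0    0    0    0    1    1
  d   0    0    0    0    0    1    1
  a   0    0    0    1    1    1    1
  c   0    0    1    1    1    1    1
LCS length = dp[4][6] = 1

1


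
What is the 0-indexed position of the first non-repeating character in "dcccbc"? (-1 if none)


Input: dcccbc
Character frequencies:
  'b': 1
  'c': 4
  'd': 1
Scanning left to right for freq == 1:
  Position 0 ('d'): unique! => answer = 0

0


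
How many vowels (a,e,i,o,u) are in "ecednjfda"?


Input: ecednjfda
Checking each character:
  'e' at position 0: vowel (running total: 1)
  'c' at position 1: consonant
  'e' at position 2: vowel (running total: 2)
  'd' at position 3: consonant
  'n' at position 4: consonant
  'j' at position 5: consonant
  'f' at position 6: consonant
  'd' at position 7: consonant
  'a' at position 8: vowel (running total: 3)
Total vowels: 3

3


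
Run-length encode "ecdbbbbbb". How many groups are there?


Input: ecdbbbbbb
Scanning for consecutive runs:
  Group 1: 'e' x 1 (positions 0-0)
  Group 2: 'c' x 1 (positions 1-1)
  Group 3: 'd' x 1 (positions 2-2)
  Group 4: 'b' x 6 (positions 3-8)
Total groups: 4

4


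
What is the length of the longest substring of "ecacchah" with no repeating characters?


Input: "ecacchah"
Sliding window (track last position of each char):
  Position 0 ('e'): window [0,0] length 1 -- new best
  Position 1 ('c'): window [0,1] length 2 -- new best
  Position 2 ('a'): window [0,2] length 3 -- new best
  Position 3 ('c'): repeat (last at 1), move window start to 2
  Position 3 ('c'): window [2,3] length 2
  Position 4 ('c'): repeat (last at 3), move window start to 4
  Position 4 ('c'): window [4,4] length 1
  Position 5 ('h'): window [4,5] length 2
  Position 6 ('a'): window [4,6] length 3
  Position 7 ('h'): repeat (last at 5), move window start to 6
  Position 7 ('h'): window [6,7] length 2
Longest substring with no repeats: "eca" with length 3

3


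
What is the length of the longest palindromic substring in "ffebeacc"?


Input: "ffebeacc"
Checking substrings for palindromes:
  [2:5] "ebe" (len 3) => palindrome
  [0:2] "ff" (len 2) => palindrome
  [6:8] "cc" (len 2) => palindrome
Longest palindromic substring: "ebe" with length 3

3


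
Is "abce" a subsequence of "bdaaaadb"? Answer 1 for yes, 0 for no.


Check if "abce" is a subsequence of "bdaaaadb"
Greedy scan:
  Position 0 ('b'): no match needed
  Position 1 ('d'): no match needed
  Position 2 ('a'): matches sub[0] = 'a'
  Position 3 ('a'): no match needed
  Position 4 ('a'): no match needed
  Position 5 ('a'): no match needed
  Position 6 ('d'): no match needed
  Position 7 ('b'): matches sub[1] = 'b'
Only matched 2/4 characters => not a subsequence

0


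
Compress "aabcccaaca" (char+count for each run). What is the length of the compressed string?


Input: aabcccaaca
Runs:
  'a' x 2 => "a2"
  'b' x 1 => "b1"
  'c' x 3 => "c3"
  'a' x 2 => "a2"
  'c' x 1 => "c1"
  'a' x 1 => "a1"
Compressed: "a2b1c3a2c1a1"
Compressed length: 12

12


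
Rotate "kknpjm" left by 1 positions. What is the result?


Input: "kknpjm", rotate left by 1
First 1 characters: "k"
Remaining characters: "knpjm"
Concatenate remaining + first: "knpjm" + "k" = "knpjmk"

knpjmk


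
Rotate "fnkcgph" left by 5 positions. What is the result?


Input: "fnkcgph", rotate left by 5
First 5 characters: "fnkcg"
Remaining characters: "ph"
Concatenate remaining + first: "ph" + "fnkcg" = "phfnkcg"

phfnkcg


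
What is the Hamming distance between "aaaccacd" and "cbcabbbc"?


Comparing "aaaccacd" and "cbcabbbc" position by position:
  Position 0: 'a' vs 'c' => differ
  Position 1: 'a' vs 'b' => differ
  Position 2: 'a' vs 'c' => differ
  Position 3: 'c' vs 'a' => differ
  Position 4: 'c' vs 'b' => differ
  Position 5: 'a' vs 'b' => differ
  Position 6: 'c' vs 'b' => differ
  Position 7: 'd' vs 'c' => differ
Total differences (Hamming distance): 8

8


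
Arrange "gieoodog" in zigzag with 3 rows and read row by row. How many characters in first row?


Zigzag "gieoodog" into 3 rows:
Placing characters:
  'g' => row 0
  'i' => row 1
  'e' => row 2
  'o' => row 1
  'o' => row 0
  'd' => row 1
  'o' => row 2
  'g' => row 1
Rows:
  Row 0: "go"
  Row 1: "iodg"
  Row 2: "eo"
First row length: 2

2


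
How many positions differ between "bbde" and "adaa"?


Comparing "bbde" and "adaa" position by position:
  Position 0: 'b' vs 'a' => DIFFER
  Position 1: 'b' vs 'd' => DIFFER
  Position 2: 'd' vs 'a' => DIFFER
  Position 3: 'e' vs 'a' => DIFFER
Positions that differ: 4

4


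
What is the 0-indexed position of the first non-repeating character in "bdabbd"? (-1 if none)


Input: bdabbd
Character frequencies:
  'a': 1
  'b': 3
  'd': 2
Scanning left to right for freq == 1:
  Position 0 ('b'): freq=3, skip
  Position 1 ('d'): freq=2, skip
  Position 2 ('a'): unique! => answer = 2

2


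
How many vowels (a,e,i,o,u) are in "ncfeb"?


Input: ncfeb
Checking each character:
  'n' at position 0: consonant
  'c' at position 1: consonant
  'f' at position 2: consonant
  'e' at position 3: vowel (running total: 1)
  'b' at position 4: consonant
Total vowels: 1

1


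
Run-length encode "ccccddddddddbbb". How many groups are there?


Input: ccccddddddddbbb
Scanning for consecutive runs:
  Group 1: 'c' x 4 (positions 0-3)
  Group 2: 'd' x 8 (positions 4-11)
  Group 3: 'b' x 3 (positions 12-14)
Total groups: 3

3


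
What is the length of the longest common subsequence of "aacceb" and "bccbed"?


LCS of "aacceb" and "bccbed"
DP table:
           b    c    c    b    e    d
      0    0    0    0    0    0    0
  a   0    0    0    0    0    0    0
  a   0    0    0    0    0    0    0
  c   0    0    1    1    1    1    1
  c   0    0    1    2    2    2    2
  e   0    0    1    2    2    3    3
  b   0    1    1    2    3    3    3
LCS length = dp[6][6] = 3

3


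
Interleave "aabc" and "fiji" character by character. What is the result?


Interleaving "aabc" and "fiji":
  Position 0: 'a' from first, 'f' from second => "af"
  Position 1: 'a' from first, 'i' from second => "ai"
  Position 2: 'b' from first, 'j' from second => "bj"
  Position 3: 'c' from first, 'i' from second => "ci"
Result: afaibjci

afaibjci


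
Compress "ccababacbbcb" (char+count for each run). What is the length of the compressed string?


Input: ccababacbbcb
Runs:
  'c' x 2 => "c2"
  'a' x 1 => "a1"
  'b' x 1 => "b1"
  'a' x 1 => "a1"
  'b' x 1 => "b1"
  'a' x 1 => "a1"
  'c' x 1 => "c1"
  'b' x 2 => "b2"
  'c' x 1 => "c1"
  'b' x 1 => "b1"
Compressed: "c2a1b1a1b1a1c1b2c1b1"
Compressed length: 20

20


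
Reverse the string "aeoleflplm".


Input: aeoleflplm
Reading characters right to left:
  Position 9: 'm'
  Position 8: 'l'
  Position 7: 'p'
  Position 6: 'l'
  Position 5: 'f'
  Position 4: 'e'
  Position 3: 'l'
  Position 2: 'o'
  Position 1: 'e'
  Position 0: 'a'
Reversed: mlplfeloea

mlplfeloea


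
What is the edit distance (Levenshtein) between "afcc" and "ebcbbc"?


Computing edit distance: "afcc" -> "ebcbbc"
DP table:
           e    b    c    b    b    c
      0    1    2    3    4    5    6
  a   1    1    2    3    4    5    6
  f   2    2    2    3    4    5    6
  c   3    3    3    2    3    4    5
  c   4    4    4    3    3    4    4
Edit distance = dp[4][6] = 4

4


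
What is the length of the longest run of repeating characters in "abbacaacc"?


Input: "abbacaacc"
Scanning for longest run:
  Position 1 ('b'): new char, reset run to 1
  Position 2 ('b'): continues run of 'b', length=2
  Position 3 ('a'): new char, reset run to 1
  Position 4 ('c'): new char, reset run to 1
  Position 5 ('a'): new char, reset run to 1
  Position 6 ('a'): continues run of 'a', length=2
  Position 7 ('c'): new char, reset run to 1
  Position 8 ('c'): continues run of 'c', length=2
Longest run: 'b' with length 2

2


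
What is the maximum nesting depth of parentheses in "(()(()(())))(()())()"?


Input: "(()(()(())))(()())()"
Tracking depth:
  Position 0 '(': depth becomes 1
  Position 1 '(': depth becomes 2
  Position 2 ')': depth becomes 1
  Position 3 '(': depth becomes 2
  Position 4 '(': depth becomes 3
  Position 5 ')': depth becomes 2
  Position 6 '(': depth becomes 3
  Position 7 '(': depth becomes 4
  Position 8 ')': depth becomes 3
  Position 9 ')': depth becomes 2
  Position 10 ')': depth becomes 1
  Position 11 ')': depth becomes 0
  Position 12 '(': depth becomes 1
  Position 13 '(': depth becomes 2
  Position 14 ')': depth becomes 1
  Position 15 '(': depth becomes 2
  Position 16 ')': depth becomes 1
  Position 17 ')': depth becomes 0
  Position 18 '(': depth becomes 1
  Position 19 ')': depth becomes 0
Maximum depth reached: 4

4


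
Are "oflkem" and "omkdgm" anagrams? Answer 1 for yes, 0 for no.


Strings: "oflkem", "omkdgm"
Sorted first:  efklmo
Sorted second: dgkmmo
Differ at position 0: 'e' vs 'd' => not anagrams

0


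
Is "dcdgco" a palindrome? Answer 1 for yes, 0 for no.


Input: dcdgco
Reversed: ocgdcd
  Compare pos 0 ('d') with pos 5 ('o'): MISMATCH
  Compare pos 1 ('c') with pos 4 ('c'): match
  Compare pos 2 ('d') with pos 3 ('g'): MISMATCH
Result: not a palindrome

0


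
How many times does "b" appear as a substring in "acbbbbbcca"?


Searching for "b" in "acbbbbbcca"
Scanning each position:
  Position 0: "a" => no
  Position 1: "c" => no
  Position 2: "b" => MATCH
  Position 3: "b" => MATCH
  Position 4: "b" => MATCH
  Position 5: "b" => MATCH
  Position 6: "b" => MATCH
  Position 7: "c" => no
  Position 8: "c" => no
  Position 9: "a" => no
Total occurrences: 5

5


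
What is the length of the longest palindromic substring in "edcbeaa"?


Input: "edcbeaa"
Checking substrings for palindromes:
  [5:7] "aa" (len 2) => palindrome
Longest palindromic substring: "aa" with length 2

2


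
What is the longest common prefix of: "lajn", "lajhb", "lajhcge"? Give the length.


Words: lajn, lajhb, lajhcge
  Position 0: all 'l' => match
  Position 1: all 'a' => match
  Position 2: all 'j' => match
  Position 3: ('n', 'h', 'h') => mismatch, stop
LCP = "laj" (length 3)

3


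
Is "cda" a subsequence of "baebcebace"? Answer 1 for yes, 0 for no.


Check if "cda" is a subsequence of "baebcebace"
Greedy scan:
  Position 0 ('b'): no match needed
  Position 1 ('a'): no match needed
  Position 2 ('e'): no match needed
  Position 3 ('b'): no match needed
  Position 4 ('c'): matches sub[0] = 'c'
  Position 5 ('e'): no match needed
  Position 6 ('b'): no match needed
  Position 7 ('a'): no match needed
  Position 8 ('c'): no match needed
  Position 9 ('e'): no match needed
Only matched 1/3 characters => not a subsequence

0


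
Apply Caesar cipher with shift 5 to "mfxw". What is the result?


Caesar cipher: shift "mfxw" by 5
  'm' (pos 12) + 5 = pos 17 = 'r'
  'f' (pos 5) + 5 = pos 10 = 'k'
  'x' (pos 23) + 5 = pos 2 = 'c'
  'w' (pos 22) + 5 = pos 1 = 'b'
Result: rkcb

rkcb


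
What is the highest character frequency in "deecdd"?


Input: deecdd
Character counts:
  'c': 1
  'd': 3
  'e': 2
Maximum frequency: 3

3


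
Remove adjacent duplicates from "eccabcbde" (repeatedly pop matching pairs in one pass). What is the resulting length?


Input: eccabcbde
Stack-based adjacent duplicate removal:
  Read 'e': push. Stack: e
  Read 'c': push. Stack: ec
  Read 'c': matches stack top 'c' => pop. Stack: e
  Read 'a': push. Stack: ea
  Read 'b': push. Stack: eab
  Read 'c': push. Stack: eabc
  Read 'b': push. Stack: eabcb
  Read 'd': push. Stack: eabcbd
  Read 'e': push. Stack: eabcbde
Final stack: "eabcbde" (length 7)

7


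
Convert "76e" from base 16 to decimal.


Input: "76e" in base 16
Positional expansion:
  Digit '7' (value 7) x 16^2 = 1792
  Digit '6' (value 6) x 16^1 = 96
  Digit 'e' (value 14) x 16^0 = 14
Sum = 1902

1902


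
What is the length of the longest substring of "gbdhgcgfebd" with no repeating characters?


Input: "gbdhgcgfebd"
Sliding window (track last position of each char):
  Position 0 ('g'): window [0,0] length 1 -- new best
  Position 1 ('b'): window [0,1] length 2 -- new best
  Position 2 ('d'): window [0,2] length 3 -- new best
  Position 3 ('h'): window [0,3] length 4 -- new best
  Position 4 ('g'): repeat (last at 0), move window start to 1
  Position 4 ('g'): window [1,4] length 4
  Position 5 ('c'): window [1,5] length 5 -- new best
  Position 6 ('g'): repeat (last at 4), move window start to 5
  Position 6 ('g'): window [5,6] length 2
  Position 7 ('f'): window [5,7] length 3
  Position 8 ('e'): window [5,8] length 4
  Position 9 ('b'): window [5,9] length 5
  Position 10 ('d'): window [5,10] length 6 -- new best
Longest substring with no repeats: "cgfebd" with length 6

6


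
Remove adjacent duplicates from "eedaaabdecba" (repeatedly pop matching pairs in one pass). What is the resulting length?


Input: eedaaabdecba
Stack-based adjacent duplicate removal:
  Read 'e': push. Stack: e
  Read 'e': matches stack top 'e' => pop. Stack: (empty)
  Read 'd': push. Stack: d
  Read 'a': push. Stack: da
  Read 'a': matches stack top 'a' => pop. Stack: d
  Read 'a': push. Stack: da
  Read 'b': push. Stack: dab
  Read 'd': push. Stack: dabd
  Read 'e': push. Stack: dabde
  Read 'c': push. Stack: dabdec
  Read 'b': push. Stack: dabdecb
  Read 'a': push. Stack: dabdecba
Final stack: "dabdecba" (length 8)

8


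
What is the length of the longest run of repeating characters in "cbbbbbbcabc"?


Input: "cbbbbbbcabc"
Scanning for longest run:
  Position 1 ('b'): new char, reset run to 1
  Position 2 ('b'): continues run of 'b', length=2
  Position 3 ('b'): continues run of 'b', length=3
  Position 4 ('b'): continues run of 'b', length=4
  Position 5 ('b'): continues run of 'b', length=5
  Position 6 ('b'): continues run of 'b', length=6
  Position 7 ('c'): new char, reset run to 1
  Position 8 ('a'): new char, reset run to 1
  Position 9 ('b'): new char, reset run to 1
  Position 10 ('c'): new char, reset run to 1
Longest run: 'b' with length 6

6


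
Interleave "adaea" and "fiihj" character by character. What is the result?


Interleaving "adaea" and "fiihj":
  Position 0: 'a' from first, 'f' from second => "af"
  Position 1: 'd' from first, 'i' from second => "di"
  Position 2: 'a' from first, 'i' from second => "ai"
  Position 3: 'e' from first, 'h' from second => "eh"
  Position 4: 'a' from first, 'j' from second => "aj"
Result: afdiaiehaj

afdiaiehaj


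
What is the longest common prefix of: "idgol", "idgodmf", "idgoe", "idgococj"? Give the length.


Words: idgol, idgodmf, idgoe, idgococj
  Position 0: all 'i' => match
  Position 1: all 'd' => match
  Position 2: all 'g' => match
  Position 3: all 'o' => match
  Position 4: ('l', 'd', 'e', 'c') => mismatch, stop
LCP = "idgo" (length 4)

4


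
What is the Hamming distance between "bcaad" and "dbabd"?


Comparing "bcaad" and "dbabd" position by position:
  Position 0: 'b' vs 'd' => differ
  Position 1: 'c' vs 'b' => differ
  Position 2: 'a' vs 'a' => same
  Position 3: 'a' vs 'b' => differ
  Position 4: 'd' vs 'd' => same
Total differences (Hamming distance): 3

3


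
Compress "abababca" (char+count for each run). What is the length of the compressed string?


Input: abababca
Runs:
  'a' x 1 => "a1"
  'b' x 1 => "b1"
  'a' x 1 => "a1"
  'b' x 1 => "b1"
  'a' x 1 => "a1"
  'b' x 1 => "b1"
  'c' x 1 => "c1"
  'a' x 1 => "a1"
Compressed: "a1b1a1b1a1b1c1a1"
Compressed length: 16

16


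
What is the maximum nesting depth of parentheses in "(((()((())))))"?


Input: "(((()((())))))"
Tracking depth:
  Position 0 '(': depth becomes 1
  Position 1 '(': depth becomes 2
  Position 2 '(': depth becomes 3
  Position 3 '(': depth becomes 4
  Position 4 ')': depth becomes 3
  Position 5 '(': depth becomes 4
  Position 6 '(': depth becomes 5
  Position 7 '(': depth becomes 6
  Position 8 ')': depth becomes 5
  Position 9 ')': depth becomes 4
  Position 10 ')': depth becomes 3
  Position 11 ')': depth becomes 2
  Position 12 ')': depth becomes 1
  Position 13 ')': depth becomes 0
Maximum depth reached: 6

6


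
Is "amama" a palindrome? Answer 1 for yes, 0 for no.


Input: amama
Reversed: amama
  Compare pos 0 ('a') with pos 4 ('a'): match
  Compare pos 1 ('m') with pos 3 ('m'): match
Result: palindrome

1


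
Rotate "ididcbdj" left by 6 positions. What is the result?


Input: "ididcbdj", rotate left by 6
First 6 characters: "ididcb"
Remaining characters: "dj"
Concatenate remaining + first: "dj" + "ididcb" = "djididcb"

djididcb


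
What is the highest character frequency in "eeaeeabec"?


Input: eeaeeabec
Character counts:
  'a': 2
  'b': 1
  'c': 1
  'e': 5
Maximum frequency: 5

5


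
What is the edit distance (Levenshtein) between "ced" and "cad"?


Computing edit distance: "ced" -> "cad"
DP table:
           c    a    d
      0    1    2    3
  c   1    0    1    2
  e   2    1    1    2
  d   3    2    2    1
Edit distance = dp[3][3] = 1

1


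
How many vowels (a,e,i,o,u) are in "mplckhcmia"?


Input: mplckhcmia
Checking each character:
  'm' at position 0: consonant
  'p' at position 1: consonant
  'l' at position 2: consonant
  'c' at position 3: consonant
  'k' at position 4: consonant
  'h' at position 5: consonant
  'c' at position 6: consonant
  'm' at position 7: consonant
  'i' at position 8: vowel (running total: 1)
  'a' at position 9: vowel (running total: 2)
Total vowels: 2

2


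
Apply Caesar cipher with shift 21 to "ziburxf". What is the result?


Caesar cipher: shift "ziburxf" by 21
  'z' (pos 25) + 21 = pos 20 = 'u'
  'i' (pos 8) + 21 = pos 3 = 'd'
  'b' (pos 1) + 21 = pos 22 = 'w'
  'u' (pos 20) + 21 = pos 15 = 'p'
  'r' (pos 17) + 21 = pos 12 = 'm'
  'x' (pos 23) + 21 = pos 18 = 's'
  'f' (pos 5) + 21 = pos 0 = 'a'
Result: udwpmsa

udwpmsa


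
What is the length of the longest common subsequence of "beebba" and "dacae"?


LCS of "beebba" and "dacae"
DP table:
           d    a    c    a    e
      0    0    0    0    0    0
  b   0    0    0    0    0    0
  e   0    0    0    0    0    1
  e   0    0    0    0    0    1
  b   0    0    0    0    0    1
  b   0    0    0    0    0    1
  a   0    0    1    1    1    1
LCS length = dp[6][5] = 1

1


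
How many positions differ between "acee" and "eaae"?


Comparing "acee" and "eaae" position by position:
  Position 0: 'a' vs 'e' => DIFFER
  Position 1: 'c' vs 'a' => DIFFER
  Position 2: 'e' vs 'a' => DIFFER
  Position 3: 'e' vs 'e' => same
Positions that differ: 3

3


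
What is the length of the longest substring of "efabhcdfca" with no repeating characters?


Input: "efabhcdfca"
Sliding window (track last position of each char):
  Position 0 ('e'): window [0,0] length 1 -- new best
  Position 1 ('f'): window [0,1] length 2 -- new best
  Position 2 ('a'): window [0,2] length 3 -- new best
  Position 3 ('b'): window [0,3] length 4 -- new best
  Position 4 ('h'): window [0,4] length 5 -- new best
  Position 5 ('c'): window [0,5] length 6 -- new best
  Position 6 ('d'): window [0,6] length 7 -- new best
  Position 7 ('f'): repeat (last at 1), move window start to 2
  Position 7 ('f'): window [2,7] length 6
  Position 8 ('c'): repeat (last at 5), move window start to 6
  Position 8 ('c'): window [6,8] length 3
  Position 9 ('a'): window [6,9] length 4
Longest substring with no repeats: "efabhcd" with length 7

7


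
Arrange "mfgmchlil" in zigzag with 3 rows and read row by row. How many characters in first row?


Zigzag "mfgmchlil" into 3 rows:
Placing characters:
  'm' => row 0
  'f' => row 1
  'g' => row 2
  'm' => row 1
  'c' => row 0
  'h' => row 1
  'l' => row 2
  'i' => row 1
  'l' => row 0
Rows:
  Row 0: "mcl"
  Row 1: "fmhi"
  Row 2: "gl"
First row length: 3

3


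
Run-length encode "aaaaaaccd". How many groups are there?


Input: aaaaaaccd
Scanning for consecutive runs:
  Group 1: 'a' x 6 (positions 0-5)
  Group 2: 'c' x 2 (positions 6-7)
  Group 3: 'd' x 1 (positions 8-8)
Total groups: 3

3


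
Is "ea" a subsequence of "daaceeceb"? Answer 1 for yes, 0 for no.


Check if "ea" is a subsequence of "daaceeceb"
Greedy scan:
  Position 0 ('d'): no match needed
  Position 1 ('a'): no match needed
  Position 2 ('a'): no match needed
  Position 3 ('c'): no match needed
  Position 4 ('e'): matches sub[0] = 'e'
  Position 5 ('e'): no match needed
  Position 6 ('c'): no match needed
  Position 7 ('e'): no match needed
  Position 8 ('b'): no match needed
Only matched 1/2 characters => not a subsequence

0


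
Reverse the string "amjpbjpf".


Input: amjpbjpf
Reading characters right to left:
  Position 7: 'f'
  Position 6: 'p'
  Position 5: 'j'
  Position 4: 'b'
  Position 3: 'p'
  Position 2: 'j'
  Position 1: 'm'
  Position 0: 'a'
Reversed: fpjbpjma

fpjbpjma


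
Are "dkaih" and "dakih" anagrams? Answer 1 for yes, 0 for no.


Strings: "dkaih", "dakih"
Sorted first:  adhik
Sorted second: adhik
Sorted forms match => anagrams

1


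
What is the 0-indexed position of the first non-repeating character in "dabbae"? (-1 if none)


Input: dabbae
Character frequencies:
  'a': 2
  'b': 2
  'd': 1
  'e': 1
Scanning left to right for freq == 1:
  Position 0 ('d'): unique! => answer = 0

0


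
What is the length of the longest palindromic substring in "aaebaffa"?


Input: "aaebaffa"
Checking substrings for palindromes:
  [4:8] "affa" (len 4) => palindrome
  [0:2] "aa" (len 2) => palindrome
  [5:7] "ff" (len 2) => palindrome
Longest palindromic substring: "affa" with length 4

4


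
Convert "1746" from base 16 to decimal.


Input: "1746" in base 16
Positional expansion:
  Digit '1' (value 1) x 16^3 = 4096
  Digit '7' (value 7) x 16^2 = 1792
  Digit '4' (value 4) x 16^1 = 64
  Digit '6' (value 6) x 16^0 = 6
Sum = 5958

5958


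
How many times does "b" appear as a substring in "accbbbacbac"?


Searching for "b" in "accbbbacbac"
Scanning each position:
  Position 0: "a" => no
  Position 1: "c" => no
  Position 2: "c" => no
  Position 3: "b" => MATCH
  Position 4: "b" => MATCH
  Position 5: "b" => MATCH
  Position 6: "a" => no
  Position 7: "c" => no
  Position 8: "b" => MATCH
  Position 9: "a" => no
  Position 10: "c" => no
Total occurrences: 4

4


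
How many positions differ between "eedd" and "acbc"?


Comparing "eedd" and "acbc" position by position:
  Position 0: 'e' vs 'a' => DIFFER
  Position 1: 'e' vs 'c' => DIFFER
  Position 2: 'd' vs 'b' => DIFFER
  Position 3: 'd' vs 'c' => DIFFER
Positions that differ: 4

4
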